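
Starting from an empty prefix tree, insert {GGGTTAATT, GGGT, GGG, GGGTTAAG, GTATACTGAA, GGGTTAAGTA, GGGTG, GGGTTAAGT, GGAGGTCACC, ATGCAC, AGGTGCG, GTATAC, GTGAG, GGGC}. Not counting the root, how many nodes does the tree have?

46

For each word, the new-node count is its length minus the longest prefix already in the trie:
  "GGGTTAATT" → 9 new (G, G, G, T, T, A, A, T, T)
  "GGGT" → prefix "GGGT" already present; 0 new (none)
  "GGG" → prefix "GGG" already present; 0 new (none)
  "GGGTTAAG" → prefix "GGGTTAA" already present; 1 new (G)
  "GTATACTGAA" → prefix "G" already present; 9 new (T, A, T, A, C, T, G, A, A)
  "GGGTTAAGTA" → prefix "GGGTTAAG" already present; 2 new (T, A)
  "GGGTG" → prefix "GGGT" already present; 1 new (G)
  "GGGTTAAGT" → prefix "GGGTTAAGT" already present; 0 new (none)
  "GGAGGTCACC" → prefix "GG" already present; 8 new (A, G, G, T, C, A, C, C)
  "ATGCAC" → 6 new (A, T, G, C, A, C)
  "AGGTGCG" → prefix "A" already present; 6 new (G, G, T, G, C, G)
  "GTATAC" → prefix "GTATAC" already present; 0 new (none)
  "GTGAG" → prefix "GT" already present; 3 new (G, A, G)
  "GGGC" → prefix "GGG" already present; 1 new (C)
Total nodes = 9 + 0 + 0 + 1 + 9 + 2 + 1 + 0 + 8 + 6 + 6 + 0 + 3 + 1 = 46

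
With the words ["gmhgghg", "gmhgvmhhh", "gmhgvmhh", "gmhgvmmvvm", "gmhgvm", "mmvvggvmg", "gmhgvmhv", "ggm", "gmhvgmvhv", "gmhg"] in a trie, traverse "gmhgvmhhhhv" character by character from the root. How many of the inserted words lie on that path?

Walk "gmhgvmhhhhv" from the root; an end-of-word marker is hit whenever a stored word is a prefix of "gmhgvmhhhhv".
Prefixes of the query that are stored words: "gmhg", "gmhgvm", "gmhgvmhh", "gmhgvmhhh"
Count: 4

4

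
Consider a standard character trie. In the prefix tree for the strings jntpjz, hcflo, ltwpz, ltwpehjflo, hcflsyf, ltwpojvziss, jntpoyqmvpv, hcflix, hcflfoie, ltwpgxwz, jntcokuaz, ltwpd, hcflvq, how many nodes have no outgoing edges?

13

A leaf is a node with no children — equivalently, the end of a word that is not a proper prefix of any other stored word.
Those words: "hcflfoie", "hcflix", "hcflo", "hcflsyf", "hcflvq", "jntcokuaz", "jntpjz", "jntpoyqmvpv", "ltwpd", "ltwpehjflo", "ltwpgxwz", "ltwpojvziss", "ltwpz"
Leaf count: 13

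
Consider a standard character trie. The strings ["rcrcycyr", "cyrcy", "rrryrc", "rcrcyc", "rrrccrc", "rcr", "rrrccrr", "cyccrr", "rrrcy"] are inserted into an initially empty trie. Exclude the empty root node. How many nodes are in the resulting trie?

28

Trace insertions, counting only characters that open a new branch:
  "rcrcycyr" → 8 new (r, c, r, c, y, c, y, r)
  "cyrcy" → 5 new (c, y, r, c, y)
  "rrryrc" → prefix "r" already present; 5 new (r, r, y, r, c)
  "rcrcyc" → prefix "rcrcyc" already present; 0 new (none)
  "rrrccrc" → prefix "rrr" already present; 4 new (c, c, r, c)
  "rcr" → prefix "rcr" already present; 0 new (none)
  "rrrccrr" → prefix "rrrccr" already present; 1 new (r)
  "cyccrr" → prefix "cy" already present; 4 new (c, c, r, r)
  "rrrcy" → prefix "rrrc" already present; 1 new (y)
Total nodes = 8 + 5 + 5 + 0 + 4 + 0 + 1 + 4 + 1 = 28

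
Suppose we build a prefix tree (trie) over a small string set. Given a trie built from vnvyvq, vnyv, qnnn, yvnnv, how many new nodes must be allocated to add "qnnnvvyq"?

The longest prefix of "qnnnvvyq" already in the trie is "qnnn" (length 4).
New nodes needed: |"qnnnvvyq"| − 4 = 8 − 4 = 4.

4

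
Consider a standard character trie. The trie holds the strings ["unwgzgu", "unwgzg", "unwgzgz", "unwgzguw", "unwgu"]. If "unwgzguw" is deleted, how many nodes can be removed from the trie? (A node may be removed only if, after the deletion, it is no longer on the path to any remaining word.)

1

Walk "unwgzguw" from the leaf back toward the root, removing each node that no remaining word uses.
The suffix "w" (1 node) is used only by "unwgzguw"; "unwgzgu" is itself a stored word, so pruning stops there.
Nodes removed: 1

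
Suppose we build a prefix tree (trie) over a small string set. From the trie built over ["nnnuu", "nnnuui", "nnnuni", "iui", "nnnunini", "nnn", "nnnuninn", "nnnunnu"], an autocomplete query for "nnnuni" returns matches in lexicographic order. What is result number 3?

nnnuninn

Filter for "nnnuni…" and sort: "nnnuni", "nnnunini", "nnnuninn"
The 3rd is nnnuninn.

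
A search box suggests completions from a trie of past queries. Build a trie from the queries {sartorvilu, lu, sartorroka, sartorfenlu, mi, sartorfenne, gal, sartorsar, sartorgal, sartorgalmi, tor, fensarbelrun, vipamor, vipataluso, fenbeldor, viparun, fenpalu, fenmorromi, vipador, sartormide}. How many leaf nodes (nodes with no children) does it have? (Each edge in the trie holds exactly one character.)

Leaves are exactly the stored words that no other stored word extends.
Those words: "fenbeldor", "fenmorromi", "fenpalu", "fensarbelrun", "gal", "lu", "mi", "sartorfenlu", "sartorfenne", "sartorgalmi", "sartormide", "sartorroka", "sartorsar", "sartorvilu", "tor", "vipador", "vipamor", "viparun", "vipataluso"
Leaf count: 19

19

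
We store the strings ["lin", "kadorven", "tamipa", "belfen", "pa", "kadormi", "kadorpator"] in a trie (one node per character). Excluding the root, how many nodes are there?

Trie structure (* marks end of a word):
(root)
├─ b
│  └─ e
│     └─ l
│        └─ f
│           └─ e
│              └─ n *
├─ k
│  └─ a
│     └─ d
│        └─ o
│           └─ r
│              ├─ m
│              │  └─ i *
│              ├─ p
│              │  └─ a
│              │     └─ t
│              │        └─ o
│              │           └─ r *
│              └─ v
│                 └─ e
│                    └─ n *
├─ l
│  └─ i
│     └─ n *
├─ p
│  └─ a *
└─ t
   └─ a
      └─ m
         └─ i
            └─ p
               └─ a *
Counting every labelled node above: 32.

32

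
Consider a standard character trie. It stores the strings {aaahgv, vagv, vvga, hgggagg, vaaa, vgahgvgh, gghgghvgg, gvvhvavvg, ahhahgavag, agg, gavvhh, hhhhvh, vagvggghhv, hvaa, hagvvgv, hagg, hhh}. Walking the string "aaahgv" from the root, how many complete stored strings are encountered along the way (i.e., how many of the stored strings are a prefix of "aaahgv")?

Traverse "aaahgv" character by character; count nodes along the way that are marked as word ends.
Prefixes of the query that are stored words: "aaahgv"
Count: 1

1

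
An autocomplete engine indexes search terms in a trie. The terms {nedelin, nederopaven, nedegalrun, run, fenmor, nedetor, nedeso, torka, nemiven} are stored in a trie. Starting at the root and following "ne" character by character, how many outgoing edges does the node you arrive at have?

Walk "ne" from the root, arriving at one node.
Distinct next characters after "ne": d, m.
That node has 2 child edges.

2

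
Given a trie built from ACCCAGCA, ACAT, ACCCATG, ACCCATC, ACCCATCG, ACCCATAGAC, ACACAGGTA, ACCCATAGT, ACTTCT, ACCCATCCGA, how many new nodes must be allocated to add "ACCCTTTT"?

4

The longest prefix of "ACCCTTTT" already in the trie is "ACCC" (length 4).
Each of the 4 remaining characters creates one node.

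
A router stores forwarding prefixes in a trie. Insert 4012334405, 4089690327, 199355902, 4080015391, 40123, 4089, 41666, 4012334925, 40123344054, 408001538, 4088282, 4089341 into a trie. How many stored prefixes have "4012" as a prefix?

4

Traverse to the node for "4012", then collect every word in that subtree.
Words under "4012": 40123, 4012334405, 40123344054, 4012334925
Count: 4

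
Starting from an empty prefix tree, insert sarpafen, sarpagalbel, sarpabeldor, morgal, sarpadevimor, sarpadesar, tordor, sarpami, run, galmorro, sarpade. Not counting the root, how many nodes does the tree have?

55

Trace insertions, counting only characters that open a new branch:
  "sarpafen" → 8 new (s, a, r, p, a, f, e, n)
  "sarpagalbel" → prefix "sarpa" already present; 6 new (g, a, l, b, e, l)
  "sarpabeldor" → prefix "sarpa" already present; 6 new (b, e, l, d, o, r)
  "morgal" → 6 new (m, o, r, g, a, l)
  "sarpadevimor" → prefix "sarpa" already present; 7 new (d, e, v, i, m, o, r)
  "sarpadesar" → prefix "sarpade" already present; 3 new (s, a, r)
  "tordor" → 6 new (t, o, r, d, o, r)
  "sarpami" → prefix "sarpa" already present; 2 new (m, i)
  "run" → 3 new (r, u, n)
  "galmorro" → 8 new (g, a, l, m, o, r, r, o)
  "sarpade" → prefix "sarpade" already present; 0 new (none)
Total nodes = 8 + 6 + 6 + 6 + 7 + 3 + 6 + 2 + 3 + 8 + 0 = 55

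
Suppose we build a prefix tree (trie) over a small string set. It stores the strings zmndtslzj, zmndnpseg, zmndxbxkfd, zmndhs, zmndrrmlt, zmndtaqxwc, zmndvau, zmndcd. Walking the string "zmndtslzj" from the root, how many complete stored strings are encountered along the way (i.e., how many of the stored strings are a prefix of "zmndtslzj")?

1

Traverse "zmndtslzj" character by character; count nodes along the way that are marked as word ends.
Prefixes of the query that are stored words: "zmndtslzj"
Count: 1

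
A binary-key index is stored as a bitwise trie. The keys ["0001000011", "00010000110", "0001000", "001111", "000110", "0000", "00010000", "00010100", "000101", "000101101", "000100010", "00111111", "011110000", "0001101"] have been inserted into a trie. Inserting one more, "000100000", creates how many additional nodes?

The longest prefix of "000100000" already in the trie is "00010000" (length 8).
New nodes needed: |"000100000"| − 8 = 9 − 8 = 1.

1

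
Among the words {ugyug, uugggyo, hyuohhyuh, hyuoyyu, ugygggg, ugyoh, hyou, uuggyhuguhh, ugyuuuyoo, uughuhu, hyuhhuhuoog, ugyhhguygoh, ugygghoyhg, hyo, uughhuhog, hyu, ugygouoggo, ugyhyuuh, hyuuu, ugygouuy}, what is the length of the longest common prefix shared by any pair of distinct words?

Look for the deepest trie node that still has at least two words in its subtree.
e.g. "ugygouoggo" and "ugygouuy" share the prefix "ugygou" of length 6; no pair shares a longer one.
Longest shared-prefix length: 6

6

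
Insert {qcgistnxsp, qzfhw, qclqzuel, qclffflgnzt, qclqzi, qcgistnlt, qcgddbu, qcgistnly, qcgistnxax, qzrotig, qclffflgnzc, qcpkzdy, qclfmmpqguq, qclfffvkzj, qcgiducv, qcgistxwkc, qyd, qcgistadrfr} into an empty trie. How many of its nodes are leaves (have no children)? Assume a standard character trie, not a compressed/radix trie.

A leaf is a node with no children — equivalently, the end of a word that is not a proper prefix of any other stored word.
Those words: "qcgddbu", "qcgiducv", "qcgistadrfr", "qcgistnlt", "qcgistnly", "qcgistnxax", "qcgistnxsp", "qcgistxwkc", "qclffflgnzc", "qclffflgnzt", "qclfffvkzj", "qclfmmpqguq", "qclqzi", "qclqzuel", "qcpkzdy", "qyd", "qzfhw", "qzrotig"
Leaf count: 18

18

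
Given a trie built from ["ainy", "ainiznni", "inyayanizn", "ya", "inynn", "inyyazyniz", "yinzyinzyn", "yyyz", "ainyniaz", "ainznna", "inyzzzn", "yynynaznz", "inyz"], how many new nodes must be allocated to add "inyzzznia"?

2

Walking "inyzzznia" from the root, the first 7 characters ("inyzzzn") follow existing edges; "i" is the first miss.
Each of the 2 remaining characters creates one node.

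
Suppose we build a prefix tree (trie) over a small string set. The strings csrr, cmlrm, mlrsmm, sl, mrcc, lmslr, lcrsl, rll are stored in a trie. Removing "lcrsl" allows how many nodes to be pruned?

4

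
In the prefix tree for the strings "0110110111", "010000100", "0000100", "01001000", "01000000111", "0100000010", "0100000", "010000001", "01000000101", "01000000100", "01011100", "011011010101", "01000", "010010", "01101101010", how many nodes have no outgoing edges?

Leaves are exactly the stored words that no other stored word extends.
Those words: "0000100", "01000000100", "01000000101", "01000000111", "010000100", "01001000", "01011100", "011011010101", "0110110111"
Leaf count: 9

9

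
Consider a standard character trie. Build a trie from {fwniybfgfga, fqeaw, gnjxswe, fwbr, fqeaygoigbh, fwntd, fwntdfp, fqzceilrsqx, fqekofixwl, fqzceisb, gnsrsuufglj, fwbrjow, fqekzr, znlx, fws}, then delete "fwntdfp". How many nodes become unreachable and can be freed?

After clearing the end-marker at "fwntdfp", prune upward until reaching a node still needed by another word.
The suffix "fp" (2 nodes) is used only by "fwntdfp"; "fwntd" is itself a stored word, so pruning stops there.
Nodes removed: 2

2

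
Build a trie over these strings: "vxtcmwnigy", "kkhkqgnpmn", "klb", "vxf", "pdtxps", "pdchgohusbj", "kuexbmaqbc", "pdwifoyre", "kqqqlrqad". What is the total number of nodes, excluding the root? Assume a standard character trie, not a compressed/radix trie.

62

Insert word by word; a character creates a node only if that edge doesn't already exist:
  "vxtcmwnigy" → 10 new (v, x, t, c, m, w, n, i, g, y)
  "kkhkqgnpmn" → 10 new (k, k, h, k, q, g, n, p, m, n)
  "klb" → prefix "k" already present; 2 new (l, b)
  "vxf" → prefix "vx" already present; 1 new (f)
  "pdtxps" → 6 new (p, d, t, x, p, s)
  "pdchgohusbj" → prefix "pd" already present; 9 new (c, h, g, o, h, u, s, b, j)
  "kuexbmaqbc" → prefix "k" already present; 9 new (u, e, x, b, m, a, q, b, c)
  "pdwifoyre" → prefix "pd" already present; 7 new (w, i, f, o, y, r, e)
  "kqqqlrqad" → prefix "k" already present; 8 new (q, q, q, l, r, q, a, d)
Total nodes = 10 + 10 + 2 + 1 + 6 + 9 + 9 + 7 + 8 = 62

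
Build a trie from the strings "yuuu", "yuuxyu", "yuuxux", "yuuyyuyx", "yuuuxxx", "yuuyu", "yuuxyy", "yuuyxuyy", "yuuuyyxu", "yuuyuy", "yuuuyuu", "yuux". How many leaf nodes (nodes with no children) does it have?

9

Leaves are exactly the stored words that no other stored word extends.
Those words: "yuuuxxx", "yuuuyuu", "yuuuyyxu", "yuuxux", "yuuxyu", "yuuxyy", "yuuyuy", "yuuyxuyy", "yuuyyuyx"
Leaf count: 9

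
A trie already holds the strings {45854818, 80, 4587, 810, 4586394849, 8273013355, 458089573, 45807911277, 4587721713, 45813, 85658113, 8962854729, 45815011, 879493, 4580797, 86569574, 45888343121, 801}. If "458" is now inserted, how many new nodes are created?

"458" is already a full path in the trie; only an end-marker is added.
No new nodes are needed: 0.

0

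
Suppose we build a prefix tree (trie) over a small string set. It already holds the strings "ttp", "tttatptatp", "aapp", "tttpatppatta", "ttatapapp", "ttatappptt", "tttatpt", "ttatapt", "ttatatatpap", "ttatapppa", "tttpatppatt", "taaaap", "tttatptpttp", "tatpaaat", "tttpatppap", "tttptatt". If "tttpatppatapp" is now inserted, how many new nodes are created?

3

Walking "tttpatppatapp" from the root, the first 10 characters ("tttpatppat") follow existing edges; "a" is the first miss.
Each of the 3 remaining characters creates one node.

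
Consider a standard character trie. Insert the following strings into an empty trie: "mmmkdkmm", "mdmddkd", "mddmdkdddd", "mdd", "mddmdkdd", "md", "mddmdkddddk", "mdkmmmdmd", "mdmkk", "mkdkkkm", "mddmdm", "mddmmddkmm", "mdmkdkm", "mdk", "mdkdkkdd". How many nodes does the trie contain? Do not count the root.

Insert word by word; a character creates a node only if that edge doesn't already exist:
  "mmmkdkmm" → 8 new (m, m, m, k, d, k, m, m)
  "mdmddkd" → prefix "m" already present; 6 new (d, m, d, d, k, d)
  "mddmdkdddd" → prefix "md" already present; 8 new (d, m, d, k, d, d, d, d)
  "mdd" → prefix "mdd" already present; 0 new (none)
  "mddmdkdd" → prefix "mddmdkdd" already present; 0 new (none)
  "md" → prefix "md" already present; 0 new (none)
  "mddmdkddddk" → prefix "mddmdkdddd" already present; 1 new (k)
  "mdkmmmdmd" → prefix "md" already present; 7 new (k, m, m, m, d, m, d)
  "mdmkk" → prefix "mdm" already present; 2 new (k, k)
  "mkdkkkm" → prefix "m" already present; 6 new (k, d, k, k, k, m)
  "mddmdm" → prefix "mddmd" already present; 1 new (m)
  "mddmmddkmm" → prefix "mddm" already present; 6 new (m, d, d, k, m, m)
  "mdmkdkm" → prefix "mdmk" already present; 3 new (d, k, m)
  "mdk" → prefix "mdk" already present; 0 new (none)
  "mdkdkkdd" → prefix "mdk" already present; 5 new (d, k, k, d, d)
Total nodes = 8 + 6 + 8 + 0 + 0 + 0 + 1 + 7 + 2 + 6 + 1 + 6 + 3 + 0 + 5 = 53

53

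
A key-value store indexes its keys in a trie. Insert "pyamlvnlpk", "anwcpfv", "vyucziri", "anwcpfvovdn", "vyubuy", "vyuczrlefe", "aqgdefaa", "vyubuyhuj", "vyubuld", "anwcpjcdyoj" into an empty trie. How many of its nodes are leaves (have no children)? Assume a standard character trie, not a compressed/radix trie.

8

Leaves are exactly the stored words that no other stored word extends.
Those words: "anwcpfvovdn", "anwcpjcdyoj", "aqgdefaa", "pyamlvnlpk", "vyubuld", "vyubuyhuj", "vyucziri", "vyuczrlefe"
Leaf count: 8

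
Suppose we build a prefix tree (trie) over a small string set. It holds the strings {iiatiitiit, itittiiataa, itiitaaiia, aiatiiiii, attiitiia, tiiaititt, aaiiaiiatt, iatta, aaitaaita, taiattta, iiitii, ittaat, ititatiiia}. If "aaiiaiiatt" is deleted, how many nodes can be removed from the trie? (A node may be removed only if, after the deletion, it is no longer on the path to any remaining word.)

Walk "aaiiaiiatt" from the leaf back toward the root, removing each node that no remaining word uses.
The suffix "iaiiatt" (7 nodes) is used only by "aaiiaiiatt"; the node for "aai" still has the child "t", so pruning stops there.
Nodes removed: 7

7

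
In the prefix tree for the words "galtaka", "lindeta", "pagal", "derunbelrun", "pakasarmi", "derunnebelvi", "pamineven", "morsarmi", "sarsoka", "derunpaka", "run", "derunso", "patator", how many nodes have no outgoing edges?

A leaf is a node with no children — equivalently, the end of a word that is not a proper prefix of any other stored word.
Those words: "derunbelrun", "derunnebelvi", "derunpaka", "derunso", "galtaka", "lindeta", "morsarmi", "pagal", "pakasarmi", "pamineven", "patator", "run", "sarsoka"
Leaf count: 13

13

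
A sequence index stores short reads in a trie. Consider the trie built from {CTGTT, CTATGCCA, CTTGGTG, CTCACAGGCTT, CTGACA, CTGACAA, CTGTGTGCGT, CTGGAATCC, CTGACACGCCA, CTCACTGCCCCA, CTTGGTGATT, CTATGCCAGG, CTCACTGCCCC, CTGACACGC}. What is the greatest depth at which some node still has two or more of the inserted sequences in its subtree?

The deepest shared node is where two words last agree before diverging.
"CTCACTGCCCC" and "CTCACTGCCCCA" agree on "CTCACTGCCCC" (11 characters) before diverging; nothing deeper is shared.
Longest shared-prefix length: 11

11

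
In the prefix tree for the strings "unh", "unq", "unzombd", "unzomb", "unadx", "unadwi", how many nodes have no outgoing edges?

Leaves are exactly the stored words that no other stored word extends.
Those words: "unadwi", "unadx", "unh", "unq", "unzombd"
Leaf count: 5

5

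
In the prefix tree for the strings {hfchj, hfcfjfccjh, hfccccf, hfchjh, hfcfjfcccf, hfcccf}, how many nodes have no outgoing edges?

5

Leaves are exactly the stored words that no other stored word extends.
Those words: "hfccccf", "hfcccf", "hfcfjfcccf", "hfcfjfccjh", "hfchjh"
Leaf count: 5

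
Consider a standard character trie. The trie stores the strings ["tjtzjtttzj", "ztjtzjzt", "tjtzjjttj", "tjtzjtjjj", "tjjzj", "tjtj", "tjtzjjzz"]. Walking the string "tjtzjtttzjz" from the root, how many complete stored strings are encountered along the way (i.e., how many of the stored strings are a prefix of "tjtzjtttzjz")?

Walk "tjtzjtttzjz" from the root; an end-of-word marker is hit whenever a stored word is a prefix of "tjtzjtttzjz".
Prefixes of the query that are stored words: "tjtzjtttzj"
Count: 1

1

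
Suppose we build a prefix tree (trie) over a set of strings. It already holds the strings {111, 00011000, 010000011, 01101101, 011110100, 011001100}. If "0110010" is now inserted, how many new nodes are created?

1

Walking "0110010" from the root, the first 6 characters ("011001") follow existing edges; "0" is the first miss.
New nodes needed: |"0110010"| − 6 = 7 − 6 = 1.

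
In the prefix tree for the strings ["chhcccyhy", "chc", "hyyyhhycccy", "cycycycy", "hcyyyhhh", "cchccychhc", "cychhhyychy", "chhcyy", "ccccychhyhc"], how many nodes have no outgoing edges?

9

A leaf is a node with no children — equivalently, the end of a word that is not a proper prefix of any other stored word.
Those words: "ccccychhyhc", "cchccychhc", "chc", "chhcccyhy", "chhcyy", "cychhhyychy", "cycycycy", "hcyyyhhh", "hyyyhhycccy"
Leaf count: 9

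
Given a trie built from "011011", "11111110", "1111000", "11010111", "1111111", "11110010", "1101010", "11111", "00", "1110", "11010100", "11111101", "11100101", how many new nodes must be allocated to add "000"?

1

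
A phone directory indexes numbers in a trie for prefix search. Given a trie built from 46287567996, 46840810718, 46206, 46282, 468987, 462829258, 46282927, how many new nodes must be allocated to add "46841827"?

4

Walking "46841827" from the root, the first 4 characters ("4684") follow existing edges; "1" is the first miss.
New nodes needed: |"46841827"| − 4 = 8 − 4 = 4.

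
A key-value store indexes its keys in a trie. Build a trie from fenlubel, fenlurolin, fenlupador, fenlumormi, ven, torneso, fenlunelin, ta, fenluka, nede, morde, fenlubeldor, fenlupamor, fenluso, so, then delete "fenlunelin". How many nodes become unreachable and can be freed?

After clearing the end-marker at "fenlunelin", prune upward until reaching a node still needed by another word.
The suffix "nelin" (5 nodes) is used only by "fenlunelin"; the node for "fenlu" still has the child "b", so pruning stops there.
Nodes removed: 5

5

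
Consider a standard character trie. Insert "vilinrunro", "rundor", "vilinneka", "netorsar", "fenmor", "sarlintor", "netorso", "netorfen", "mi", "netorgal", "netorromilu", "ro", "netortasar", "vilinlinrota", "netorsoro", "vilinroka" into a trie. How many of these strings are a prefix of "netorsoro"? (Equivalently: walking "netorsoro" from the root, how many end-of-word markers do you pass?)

Check each prefix of "netorsoro" against the stored set — each match is an end-marker on the path.
Prefixes of the query that are stored words: "netorso", "netorsoro"
Count: 2

2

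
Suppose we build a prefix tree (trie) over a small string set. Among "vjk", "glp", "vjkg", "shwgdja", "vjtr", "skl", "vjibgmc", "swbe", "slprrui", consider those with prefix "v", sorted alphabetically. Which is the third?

vjkg

Words with prefix "v", in lexicographic order: "vjibgmc", "vjk", "vjkg", "vjtr"
Position 3: vjkg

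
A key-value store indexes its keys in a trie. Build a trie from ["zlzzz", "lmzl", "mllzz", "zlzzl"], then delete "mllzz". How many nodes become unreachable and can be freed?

5

Walk "mllzz" from the leaf back toward the root, removing each node that no remaining word uses.
No other word shares any prefix with "mllzz", so all 5 of its nodes go.
Nodes removed: 5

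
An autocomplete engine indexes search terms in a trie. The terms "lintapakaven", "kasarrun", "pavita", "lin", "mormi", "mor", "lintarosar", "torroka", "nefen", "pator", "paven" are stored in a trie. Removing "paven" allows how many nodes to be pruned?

After clearing the end-marker at "paven", prune upward until reaching a node still needed by another word.
The suffix "en" (2 nodes) is used only by "paven"; the node for "pav" still has the child "i", so pruning stops there.
Nodes removed: 2

2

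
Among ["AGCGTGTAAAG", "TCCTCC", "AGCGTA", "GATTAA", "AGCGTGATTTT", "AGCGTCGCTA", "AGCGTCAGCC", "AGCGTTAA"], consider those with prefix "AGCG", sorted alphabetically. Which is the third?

AGCGTCGCTA

Words with prefix "AGCG", in lexicographic order: "AGCGTA", "AGCGTCAGCC", "AGCGTCGCTA", "AGCGTGATTTT", "AGCGTGTAAAG", "AGCGTTAA"
Position 3: AGCGTCGCTA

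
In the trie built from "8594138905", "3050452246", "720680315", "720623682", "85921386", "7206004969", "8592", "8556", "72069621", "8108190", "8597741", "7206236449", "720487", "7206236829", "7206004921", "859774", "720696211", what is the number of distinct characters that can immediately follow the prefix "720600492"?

1

Walk "720600492" from the root, arriving at one node.
Distinct next characters after "720600492": 1.
That node has 1 child edge.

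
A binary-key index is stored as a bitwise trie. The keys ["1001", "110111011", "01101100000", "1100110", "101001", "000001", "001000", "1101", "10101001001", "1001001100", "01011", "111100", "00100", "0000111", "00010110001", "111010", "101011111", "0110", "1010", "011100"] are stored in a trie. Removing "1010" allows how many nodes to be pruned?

0

After clearing the end-marker at "1010", prune upward until reaching a node still needed by another word.
Every node on "1010" is still needed (e.g. by "101001"), so nothing is freed.
Nodes removed: 0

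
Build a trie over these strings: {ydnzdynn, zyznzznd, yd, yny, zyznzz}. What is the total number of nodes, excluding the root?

Trie structure (* marks end of a word):
(root)
├─ y
│  ├─ d *
│  │  └─ n
│  │     └─ z
│  │        └─ d
│  │           └─ y
│  │              └─ n
│  │                 └─ n *
│  └─ n
│     └─ y *
└─ z
   └─ y
      └─ z
         └─ n
            └─ z
               └─ z *
                  └─ n
                     └─ d *
Counting every labelled node above: 18.

18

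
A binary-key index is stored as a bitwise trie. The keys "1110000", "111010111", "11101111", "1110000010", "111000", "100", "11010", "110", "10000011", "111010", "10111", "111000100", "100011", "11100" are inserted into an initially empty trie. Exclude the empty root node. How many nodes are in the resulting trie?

36

Count nodes per top-level branch (shared prefixes stored once):
  '1'-branch (100, 10000011, 100011, 10111, 110, 11010, 11100, 111000, 1110000, 1110000010, 111000100, 111010, 111010111, 11101111): 36 nodes
Sum: 36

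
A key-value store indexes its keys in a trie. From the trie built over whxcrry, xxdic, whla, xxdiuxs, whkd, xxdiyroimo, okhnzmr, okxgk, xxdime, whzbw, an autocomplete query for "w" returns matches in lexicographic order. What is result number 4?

whzbw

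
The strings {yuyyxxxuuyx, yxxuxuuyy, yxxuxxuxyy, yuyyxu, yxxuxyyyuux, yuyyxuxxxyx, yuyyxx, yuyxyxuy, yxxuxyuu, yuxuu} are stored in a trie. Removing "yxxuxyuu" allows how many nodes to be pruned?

2

Walk "yxxuxyuu" from the leaf back toward the root, removing each node that no remaining word uses.
The suffix "uu" (2 nodes) is used only by "yxxuxyuu"; the node for "yxxuxy" still has the child "y", so pruning stops there.
Nodes removed: 2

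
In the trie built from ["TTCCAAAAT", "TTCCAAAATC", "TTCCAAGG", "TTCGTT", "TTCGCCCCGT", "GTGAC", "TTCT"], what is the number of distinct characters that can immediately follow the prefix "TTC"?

Walk "TTC" from the root, arriving at one node.
Characters that immediately follow "TTC" among the stored strings: {C, G, T}.
That node has 3 child edges.

3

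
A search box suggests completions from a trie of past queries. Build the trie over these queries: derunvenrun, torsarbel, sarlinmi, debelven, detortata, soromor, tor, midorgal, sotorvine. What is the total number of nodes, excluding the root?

For each word, the new-node count is its length minus the longest prefix already in the trie:
  "derunvenrun" → 11 new (d, e, r, u, n, v, e, n, r, u, n)
  "torsarbel" → 9 new (t, o, r, s, a, r, b, e, l)
  "sarlinmi" → 8 new (s, a, r, l, i, n, m, i)
  "debelven" → prefix "de" already present; 6 new (b, e, l, v, e, n)
  "detortata" → prefix "de" already present; 7 new (t, o, r, t, a, t, a)
  "soromor" → prefix "s" already present; 6 new (o, r, o, m, o, r)
  "tor" → prefix "tor" already present; 0 new (none)
  "midorgal" → 8 new (m, i, d, o, r, g, a, l)
  "sotorvine" → prefix "so" already present; 7 new (t, o, r, v, i, n, e)
Total nodes = 11 + 9 + 8 + 6 + 7 + 6 + 0 + 8 + 7 = 62

62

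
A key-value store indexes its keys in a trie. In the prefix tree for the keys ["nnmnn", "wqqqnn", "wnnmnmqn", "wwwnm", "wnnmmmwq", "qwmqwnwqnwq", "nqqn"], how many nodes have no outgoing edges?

7

Leaves are exactly the stored words that no other stored word extends.
Those words: "nnmnn", "nqqn", "qwmqwnwqnwq", "wnnmmmwq", "wnnmnmqn", "wqqqnn", "wwwnm"
Leaf count: 7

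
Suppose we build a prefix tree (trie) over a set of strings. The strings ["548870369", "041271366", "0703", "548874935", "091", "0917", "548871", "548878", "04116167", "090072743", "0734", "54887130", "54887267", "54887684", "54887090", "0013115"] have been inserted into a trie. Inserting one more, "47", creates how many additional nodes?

"47" shares no prefix with any stored word, so all 2 characters open new nodes.
2 − 0 = 2 new nodes.

2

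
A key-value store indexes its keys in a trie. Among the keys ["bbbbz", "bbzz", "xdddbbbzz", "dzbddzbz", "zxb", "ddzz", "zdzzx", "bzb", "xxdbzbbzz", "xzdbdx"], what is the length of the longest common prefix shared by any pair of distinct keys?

Look for the deepest trie node that still has at least two words in its subtree.
"bbbbz" and "bbzz" agree on "bb" (2 characters) before diverging; nothing deeper is shared.
Longest shared-prefix length: 2

2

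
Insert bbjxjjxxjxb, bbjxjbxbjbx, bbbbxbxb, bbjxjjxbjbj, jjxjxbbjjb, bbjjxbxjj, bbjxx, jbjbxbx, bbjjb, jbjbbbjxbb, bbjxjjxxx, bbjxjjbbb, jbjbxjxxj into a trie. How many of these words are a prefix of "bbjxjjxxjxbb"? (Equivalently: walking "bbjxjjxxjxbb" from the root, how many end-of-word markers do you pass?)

Walk "bbjxjjxxjxbb" from the root; an end-of-word marker is hit whenever a stored word is a prefix of "bbjxjjxxjxbb".
Prefixes of the query that are stored words: "bbjxjjxxjxb"
Count: 1

1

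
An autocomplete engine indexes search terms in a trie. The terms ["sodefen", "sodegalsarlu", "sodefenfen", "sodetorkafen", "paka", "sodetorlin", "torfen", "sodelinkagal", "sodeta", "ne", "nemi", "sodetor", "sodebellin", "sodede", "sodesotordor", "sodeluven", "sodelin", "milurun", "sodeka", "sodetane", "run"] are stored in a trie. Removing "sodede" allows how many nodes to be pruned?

2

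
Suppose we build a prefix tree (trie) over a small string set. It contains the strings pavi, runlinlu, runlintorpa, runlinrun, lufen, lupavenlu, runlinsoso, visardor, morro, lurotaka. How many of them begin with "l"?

3

Walk to "l"; the words in its subtree are exactly those with that prefix.
Words under "l": lufen, lupavenlu, lurotaka
Count: 3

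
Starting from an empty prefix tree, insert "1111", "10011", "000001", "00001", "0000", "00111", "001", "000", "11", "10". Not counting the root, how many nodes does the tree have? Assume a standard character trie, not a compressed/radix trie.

18

Count nodes per top-level branch (shared prefixes stored once):
  '0'-branch (000, 0000, 000001, 00001, 001, 00111): 10 nodes
  '1'-branch (10, 10011, 11, 1111): 8 nodes
Sum: 18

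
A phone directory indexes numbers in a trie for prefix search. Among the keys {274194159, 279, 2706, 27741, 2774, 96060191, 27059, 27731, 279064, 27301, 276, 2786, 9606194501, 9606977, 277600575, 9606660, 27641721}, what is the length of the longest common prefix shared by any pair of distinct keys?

The deepest shared node is where two words last agree before diverging.
e.g. "2774" and "27741" share the prefix "2774" of length 4; no pair shares a longer one.
Longest shared-prefix length: 4

4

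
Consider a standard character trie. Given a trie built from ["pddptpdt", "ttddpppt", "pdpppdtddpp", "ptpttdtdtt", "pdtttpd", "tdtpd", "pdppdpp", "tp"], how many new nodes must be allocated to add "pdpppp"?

Walking "pdpppp" from the root, the first 5 characters ("pdppp") follow existing edges; "p" is the first miss.
New nodes needed: |"pdpppp"| − 5 = 6 − 5 = 1.

1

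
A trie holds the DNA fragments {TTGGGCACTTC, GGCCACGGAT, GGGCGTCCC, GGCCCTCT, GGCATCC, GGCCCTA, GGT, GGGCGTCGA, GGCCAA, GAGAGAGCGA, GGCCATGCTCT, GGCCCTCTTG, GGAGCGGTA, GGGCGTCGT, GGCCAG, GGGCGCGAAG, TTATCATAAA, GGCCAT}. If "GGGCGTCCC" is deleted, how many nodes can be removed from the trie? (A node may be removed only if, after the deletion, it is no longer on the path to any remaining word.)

Walk "GGGCGTCCC" from the leaf back toward the root, removing each node that no remaining word uses.
The suffix "CC" (2 nodes) is used only by "GGGCGTCCC"; the node for "GGGCGTC" still has the child "G", so pruning stops there.
Nodes removed: 2

2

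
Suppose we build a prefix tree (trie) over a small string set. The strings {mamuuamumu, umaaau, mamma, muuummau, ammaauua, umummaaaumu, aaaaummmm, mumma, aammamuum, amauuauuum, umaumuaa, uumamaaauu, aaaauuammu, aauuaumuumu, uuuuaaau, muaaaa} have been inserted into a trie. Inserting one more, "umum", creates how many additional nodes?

Every character of "umum" already lies on an existing path (it is a prefix of some stored word).
No new nodes are needed: 0.

0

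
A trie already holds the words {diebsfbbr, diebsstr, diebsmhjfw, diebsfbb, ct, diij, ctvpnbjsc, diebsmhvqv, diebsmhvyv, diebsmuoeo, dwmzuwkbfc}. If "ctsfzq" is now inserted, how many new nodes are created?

4

Walking "ctsfzq" from the root, the first 2 characters ("ct") follow existing edges; "s" is the first miss.
Each of the 4 remaining characters creates one node.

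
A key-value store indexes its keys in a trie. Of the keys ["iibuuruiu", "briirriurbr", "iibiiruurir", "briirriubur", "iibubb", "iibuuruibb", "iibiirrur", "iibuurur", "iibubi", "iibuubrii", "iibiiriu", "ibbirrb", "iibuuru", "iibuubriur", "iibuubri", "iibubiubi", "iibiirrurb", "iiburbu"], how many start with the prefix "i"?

16

Traverse to the node for "i", then collect every word in that subtree.
Words under "i": ibbirrb, iibiiriu, iibiirrur, iibiirrurb, iibiiruurir, iibubb, iibubi, iibubiubi, iiburbu, iibuubri, iibuubrii, iibuubriur, iibuuru, iibuuruibb, iibuuruiu, iibuurur
Count: 16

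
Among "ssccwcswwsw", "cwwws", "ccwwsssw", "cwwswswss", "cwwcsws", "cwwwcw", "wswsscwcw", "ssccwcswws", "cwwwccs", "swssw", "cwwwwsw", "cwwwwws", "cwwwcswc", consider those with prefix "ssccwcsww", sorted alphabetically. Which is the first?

ssccwcswws

DFS of the "ssccwcsww" subtree visits, in order: "ssccwcswws", "ssccwcswwsw"
Position 1: ssccwcswws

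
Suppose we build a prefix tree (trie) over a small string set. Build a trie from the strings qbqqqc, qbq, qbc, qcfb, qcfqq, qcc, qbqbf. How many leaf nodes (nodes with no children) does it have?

6

Leaves are exactly the stored words that no other stored word extends.
Those words: "qbc", "qbqbf", "qbqqqc", "qcc", "qcfb", "qcfqq"
Leaf count: 6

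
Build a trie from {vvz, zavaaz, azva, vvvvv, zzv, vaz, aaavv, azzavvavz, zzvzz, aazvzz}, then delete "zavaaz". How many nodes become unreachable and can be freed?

5

A node on "zavaaz"'s path can go only if nothing else ends at it or branches off below it.
The suffix "avaaz" (5 nodes) is used only by "zavaaz"; the node for "z" still has the child "z", so pruning stops there.
Nodes removed: 5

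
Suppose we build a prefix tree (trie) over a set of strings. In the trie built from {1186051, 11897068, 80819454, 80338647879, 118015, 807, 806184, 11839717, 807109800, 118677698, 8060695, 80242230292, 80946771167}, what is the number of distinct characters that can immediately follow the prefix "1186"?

2

The children of the "1186" node are the distinct next characters among strings starting with "1186".
Distinct next characters after "1186": 0, 7.
That node has 2 child edges.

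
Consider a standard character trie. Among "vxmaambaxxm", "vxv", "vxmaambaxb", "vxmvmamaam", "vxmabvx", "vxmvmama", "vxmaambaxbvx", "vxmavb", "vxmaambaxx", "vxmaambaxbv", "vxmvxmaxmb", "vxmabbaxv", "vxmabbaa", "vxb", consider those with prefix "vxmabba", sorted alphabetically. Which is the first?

vxmabbaa

Filter for "vxmabba…" and sort: "vxmabbaa", "vxmabbaxv"
The 1st is vxmabbaa.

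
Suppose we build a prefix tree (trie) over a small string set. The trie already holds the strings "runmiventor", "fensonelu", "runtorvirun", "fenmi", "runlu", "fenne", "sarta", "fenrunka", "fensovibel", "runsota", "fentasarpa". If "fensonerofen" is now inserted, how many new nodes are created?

5

The longest prefix of "fensonerofen" already in the trie is "fensone" (length 7).
New nodes needed: |"fensonerofen"| − 7 = 12 − 7 = 5.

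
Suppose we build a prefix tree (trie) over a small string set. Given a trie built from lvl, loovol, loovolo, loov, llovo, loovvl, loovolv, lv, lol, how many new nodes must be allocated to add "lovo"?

2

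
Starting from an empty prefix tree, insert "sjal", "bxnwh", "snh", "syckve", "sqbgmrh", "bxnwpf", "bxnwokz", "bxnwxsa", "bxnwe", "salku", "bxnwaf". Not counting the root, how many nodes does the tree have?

Count nodes per top-level branch (shared prefixes stored once):
  'b'-branch (bxnwaf, bxnwe, bxnwh, bxnwokz, bxnwpf, bxnwxsa): 16 nodes
  's'-branch (salku, sjal, snh, sqbgmrh, syckve): 21 nodes
Sum: 37

37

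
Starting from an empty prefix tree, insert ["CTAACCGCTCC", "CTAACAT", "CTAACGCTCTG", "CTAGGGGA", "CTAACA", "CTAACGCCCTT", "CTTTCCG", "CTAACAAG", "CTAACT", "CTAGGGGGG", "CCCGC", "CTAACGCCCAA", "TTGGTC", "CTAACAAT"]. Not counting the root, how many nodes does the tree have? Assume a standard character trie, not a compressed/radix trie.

51

Trace insertions, counting only characters that open a new branch:
  "CTAACCGCTCC" → 11 new (C, T, A, A, C, C, G, C, T, C, C)
  "CTAACAT" → prefix "CTAAC" already present; 2 new (A, T)
  "CTAACGCTCTG" → prefix "CTAAC" already present; 6 new (G, C, T, C, T, G)
  "CTAGGGGA" → prefix "CTA" already present; 5 new (G, G, G, G, A)
  "CTAACA" → prefix "CTAACA" already present; 0 new (none)
  "CTAACGCCCTT" → prefix "CTAACGC" already present; 4 new (C, C, T, T)
  "CTTTCCG" → prefix "CT" already present; 5 new (T, T, C, C, G)
  "CTAACAAG" → prefix "CTAACA" already present; 2 new (A, G)
  "CTAACT" → prefix "CTAAC" already present; 1 new (T)
  "CTAGGGGGG" → prefix "CTAGGGG" already present; 2 new (G, G)
  "CCCGC" → prefix "C" already present; 4 new (C, C, G, C)
  "CTAACGCCCAA" → prefix "CTAACGCCC" already present; 2 new (A, A)
  "TTGGTC" → 6 new (T, T, G, G, T, C)
  "CTAACAAT" → prefix "CTAACAA" already present; 1 new (T)
Total nodes = 11 + 2 + 6 + 5 + 0 + 4 + 5 + 2 + 1 + 2 + 4 + 2 + 6 + 1 = 51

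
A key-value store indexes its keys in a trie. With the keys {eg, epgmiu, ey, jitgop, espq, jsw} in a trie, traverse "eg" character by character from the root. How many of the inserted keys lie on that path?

1

Traverse "eg" character by character; count nodes along the way that are marked as word ends.
Prefixes of the query that are stored words: "eg"
Count: 1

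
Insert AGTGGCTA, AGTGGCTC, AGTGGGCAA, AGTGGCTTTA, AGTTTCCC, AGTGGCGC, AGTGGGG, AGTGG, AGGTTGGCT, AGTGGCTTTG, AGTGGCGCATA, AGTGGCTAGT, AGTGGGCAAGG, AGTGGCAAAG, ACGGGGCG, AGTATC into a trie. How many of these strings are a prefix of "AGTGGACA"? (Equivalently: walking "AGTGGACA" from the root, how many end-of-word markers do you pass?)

1

Traverse "AGTGGACA" character by character; count nodes along the way that are marked as word ends.
Prefixes of the query that are stored words: "AGTGG"
Count: 1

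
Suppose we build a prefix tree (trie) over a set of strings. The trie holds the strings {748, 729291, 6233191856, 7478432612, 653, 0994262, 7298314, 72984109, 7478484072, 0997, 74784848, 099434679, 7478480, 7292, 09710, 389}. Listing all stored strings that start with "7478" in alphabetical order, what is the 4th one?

Filter for "7478…" and sort: "7478432612", "7478480", "7478484072", "74784848"
The 4th is 74784848.

74784848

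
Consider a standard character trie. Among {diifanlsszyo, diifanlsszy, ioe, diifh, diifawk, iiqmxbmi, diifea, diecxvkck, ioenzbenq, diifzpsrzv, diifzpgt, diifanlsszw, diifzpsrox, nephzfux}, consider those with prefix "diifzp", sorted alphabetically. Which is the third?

DFS of the "diifzp" subtree visits, in order: "diifzpgt", "diifzpsrox", "diifzpsrzv"
The 3rd is diifzpsrzv.

diifzpsrzv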